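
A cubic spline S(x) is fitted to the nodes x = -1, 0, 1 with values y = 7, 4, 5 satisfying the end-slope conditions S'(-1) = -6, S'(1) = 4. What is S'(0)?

Put M_i = S'' at the i-th knot. Here h = (1, 1) and Δ = (-3, 1), so the interior equations h_(i-1)·M_(i-1) + 2(h_(i-1)+h_i)·M_i + h_i·M_(i+1) = 6(Δ_i − Δ_(i-1)) read
  1·M_0 + 4·M_1 + 1·M_2 = 6(Δ_1 - Δ_0) = 24
Clamped end conditions give two more equations: 2h_0·M_0 + h_0·M_1 = 6(Δ_0 - S'(-1)) = 18 and h_1·M_1 + 2h_1·M_2 = 6(S'(1) - Δ_1) = 18.
Forward elimination and back-substitution give M_0 = 8, M_1 = 2, M_2 = 8.
On [0, 1], S'(x) = b_1 + 2c_1·x + 3d_1·x² with b_1 = Δ_1 - h_1(2M_1 + M_2)/6 = -1, c_1 = M_1/2 = 1, d_1 = (M_2 - M_1)/(6h_1) = 1. So S'(0) = -1.

-1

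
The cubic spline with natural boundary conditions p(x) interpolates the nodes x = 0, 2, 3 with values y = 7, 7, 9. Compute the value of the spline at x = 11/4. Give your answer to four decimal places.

8.4219

Write M_i for p''(x_i). With h_i = 2, 1 and divided differences Δ_i = 0, 2, the continuity of p' gives the tridiagonal system
  2·M_0 + 6·M_1 + 1·M_2 = 6(Δ_1 - Δ_0) = 12
Natural end conditions: M_0 = M_2 = 0.
Forward elimination and back-substitution give M_0 = 0, M_1 = 2, M_2 = 0.
On [2, 3], p(x) = 7 + 4/3·(x - 2) + 1·(x - 2)² - 1/3·(x - 2)³.
With (x - 2) = 3/4: p(11/4) = 539/64.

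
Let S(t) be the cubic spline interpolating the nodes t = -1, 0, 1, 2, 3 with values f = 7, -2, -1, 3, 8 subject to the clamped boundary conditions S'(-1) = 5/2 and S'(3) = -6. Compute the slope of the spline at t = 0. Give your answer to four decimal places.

Write m_i for S''(x_i). With h_i = 1, 1, 1, 1 and divided differences Δ_i = -9, 1, 4, 5, the continuity of S' gives the tridiagonal system
  1·m_0 + 4·m_1 + 1·m_2 = 6(Δ_1 - Δ_0) = 60
  1·m_1 + 4·m_2 + 1·m_3 = 6(Δ_2 - Δ_1) = 18
  1·m_2 + 4·m_3 + 1·m_4 = 6(Δ_3 - Δ_2) = 6
Clamped end conditions give two more equations: 2h_0·m_0 + h_0·m_1 = 6(Δ_0 - S'(-1)) = -69 and h_3·m_3 + 2h_3·m_4 = 6(S'(3) - Δ_3) = -66.
Solving: m_0 = -2735/56, m_1 = 803/28, m_2 = -47/8, m_3 = 359/28, m_4 = -2207/56.
On [0, 1], S'(t) = b_1 + 2c_1·t + 3d_1·t² with b_1 = Δ_1 - h_1(2m_1 + m_2)/6 = -849/112, c_1 = m_1/2 = 803/56, d_1 = (m_2 - m_1)/(6h_1) = -645/112. So S'(0) = -849/112.

-7.5804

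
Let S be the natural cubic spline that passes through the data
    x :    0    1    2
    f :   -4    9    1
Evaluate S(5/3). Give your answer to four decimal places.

5.2222

Write m_i for S''(x_i). With h_i = 1, 1 and divided differences Δ_i = 13, -8, the continuity of S' gives the tridiagonal system
  1·m_0 + 4·m_1 + 1·m_2 = 6(Δ_1 - Δ_0) = -126
Natural end conditions: m_0 = m_2 = 0.
Hence m_0 = 0, m_1 = -63/2, m_2 = 0.
On [1, 2], S(x) = 9 + 5/2·(x - 1) - 63/4·(x - 1)² + 21/4·(x - 1)³.
With (x - 1) = 2/3: S(5/3) = 47/9.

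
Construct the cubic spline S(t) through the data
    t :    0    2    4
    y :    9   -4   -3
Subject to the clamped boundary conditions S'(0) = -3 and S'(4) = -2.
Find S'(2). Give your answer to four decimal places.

Let M_i = S''(x_i). Step sizes h_i = 2, 2; slopes of the chords Δ_i = (y_(i+1) - y_i)/h_i = -13/2, 1/2.
  2·M_0 + 8·M_1 + 2·M_2 = 6(Δ_1 - Δ_0) = 42
Clamped end conditions give two more equations: 2h_0·M_0 + h_0·M_1 = 6(Δ_0 - S'(0)) = -21 and h_1·M_1 + 2h_1·M_2 = 6(S'(4) - Δ_1) = -15.
Forward elimination and back-substitution give M_0 = -41/4, M_1 = 10, M_2 = -35/4.
On [2, 4], S'(t) = b_1 + 2c_1·(t - 2) + 3d_1·(t - 2)² with b_1 = Δ_1 - h_1(2M_1 + M_2)/6 = -13/4, c_1 = M_1/2 = 5, d_1 = (M_2 - M_1)/(6h_1) = -25/16. So S'(2) = -13/4.

-3.2500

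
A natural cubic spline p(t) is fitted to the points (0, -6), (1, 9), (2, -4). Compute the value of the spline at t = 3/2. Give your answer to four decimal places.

5.1250

Let M_i = p''(x_i). Step sizes h_i = 1, 1; slopes of the chords Δ_i = (y_(i+1) - y_i)/h_i = 15, -13.
  1·M_0 + 4·M_1 + 1·M_2 = 6(Δ_1 - Δ_0) = -168
Natural end conditions: M_0 = M_2 = 0.
Hence M_0 = 0, M_1 = -42, M_2 = 0.
On [1, 2], p(t) = 9 + 1·(t - 1) - 21·(t - 1)² + 7·(t - 1)³.
With (t - 1) = 1/2: p(3/2) = 41/8.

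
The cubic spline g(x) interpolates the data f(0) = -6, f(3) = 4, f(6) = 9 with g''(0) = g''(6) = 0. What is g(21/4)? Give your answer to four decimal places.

Put σ_i = g'' at the i-th knot. Here h = (3, 3) and Δ = (10/3, 5/3), so the interior equations h_(i-1)·σ_(i-1) + 2(h_(i-1)+h_i)·σ_i + h_i·σ_(i+1) = 6(Δ_i − Δ_(i-1)) read
  3·σ_0 + 12·σ_1 + 3·σ_2 = 6(Δ_1 - Δ_0) = -10
Natural end conditions: σ_0 = σ_2 = 0.
Hence σ_0 = 0, σ_1 = -5/6, σ_2 = 0.
On [3, 6], g(x) = 4 + 5/2·(x - 3) - 5/12·(x - 3)² + 5/108·(x - 3)³.
With (x - 3) = 9/4: g(21/4) = 2059/256.

8.0430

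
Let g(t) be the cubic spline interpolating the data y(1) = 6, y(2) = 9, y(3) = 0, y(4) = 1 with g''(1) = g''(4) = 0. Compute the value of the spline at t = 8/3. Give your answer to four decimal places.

Put M_i = g'' at the i-th knot. Here h = (1, 1, 1) and Δ = (3, -9, 1), so the interior equations h_(i-1)·M_(i-1) + 2(h_(i-1)+h_i)·M_i + h_i·M_(i+1) = 6(Δ_i − Δ_(i-1)) read
  1·M_0 + 4·M_1 + 1·M_2 = 6(Δ_1 - Δ_0) = -72
  1·M_1 + 4·M_2 + 1·M_3 = 6(Δ_2 - Δ_1) = 60
Natural end conditions: M_0 = M_3 = 0.
Hence M_0 = 0, M_1 = -116/5, M_2 = 104/5, M_3 = 0.
On [2, 3], g(t) = 9 - 71/15·(t - 2) - 58/5·(t - 2)² + 22/3·(t - 2)³.
With (t - 2) = 2/3: g(8/3) = 1159/405.

2.8617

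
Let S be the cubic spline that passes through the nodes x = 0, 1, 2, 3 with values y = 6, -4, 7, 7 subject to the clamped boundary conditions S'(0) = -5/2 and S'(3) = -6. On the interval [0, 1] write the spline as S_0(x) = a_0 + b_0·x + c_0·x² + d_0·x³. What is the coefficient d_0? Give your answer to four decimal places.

Put σ_i = S'' at the i-th knot. Here h = (1, 1, 1) and Δ = (-10, 11, 0), so the interior equations h_(i-1)·σ_(i-1) + 2(h_(i-1)+h_i)·σ_i + h_i·σ_(i+1) = 6(Δ_i − Δ_(i-1)) read
  1·σ_0 + 4·σ_1 + 1·σ_2 = 6(Δ_1 - Δ_0) = 126
  1·σ_1 + 4·σ_2 + 1·σ_3 = 6(Δ_2 - Δ_1) = -66
Clamped end conditions give two more equations: 2h_0·σ_0 + h_0·σ_1 = 6(Δ_0 - S'(0)) = -45 and h_2·σ_2 + 2h_2·σ_3 = 6(S'(3) - Δ_2) = -36.
Solving the tridiagonal system: σ_0 = -716/15, σ_1 = 757/15, σ_2 = -422/15, σ_3 = -59/15.
On [0, 1], with S_0(x) = a_0 + b_0·x + c_0·x² + d_0·x³: c_0 = σ_0/2 = -358/15, d_0 = (σ_1 - σ_0)/(6h_0) = 491/30, b_0 = Δ_0 - h_0(2σ_0 + σ_1)/6 = -5/2.

16.3667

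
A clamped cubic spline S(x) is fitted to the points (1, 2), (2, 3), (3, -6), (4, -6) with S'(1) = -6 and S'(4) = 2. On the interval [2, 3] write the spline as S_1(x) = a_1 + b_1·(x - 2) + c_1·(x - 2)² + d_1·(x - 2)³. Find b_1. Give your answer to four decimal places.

Let M_i = S''(x_i). Step sizes h_i = 1, 1, 1; slopes of the chords Δ_i = (y_(i+1) - y_i)/h_i = 1, -9, 0.
  1·M_0 + 4·M_1 + 1·M_2 = 6(Δ_1 - Δ_0) = -60
  1·M_1 + 4·M_2 + 1·M_3 = 6(Δ_2 - Δ_1) = 54
Clamped end conditions give two more equations: 2h_0·M_0 + h_0·M_1 = 6(Δ_0 - S'(1)) = 42 and h_2·M_2 + 2h_2·M_3 = 6(S'(4) - Δ_2) = 12.
Solving: M_0 = 536/15, M_1 = -442/15, M_2 = 332/15, M_3 = -76/15.
On [2, 3], with S_1(x) = a_1 + b_1·(x - 2) + c_1·(x - 2)² + d_1·(x - 2)³: c_1 = M_1/2 = -221/15, d_1 = (M_2 - M_1)/(6h_1) = 43/5, b_1 = Δ_1 - h_1(2M_1 + M_2)/6 = -43/15.

-2.8667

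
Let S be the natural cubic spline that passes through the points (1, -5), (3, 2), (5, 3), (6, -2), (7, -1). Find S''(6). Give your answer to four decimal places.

10.7857

With M_i denoting the second derivative at x_i, h_i = 2, 2, 1, 1, and Δ_i = (y_(i+1) − y_i)/h_i = 7/2, 1/2, -5, 1:
  2·M_0 + 8·M_1 + 2·M_2 = 6(Δ_1 - Δ_0) = -18
  2·M_1 + 6·M_2 + 1·M_3 = 6(Δ_2 - Δ_1) = -33
  1·M_2 + 4·M_3 + 1·M_4 = 6(Δ_3 - Δ_2) = 36
Natural end conditions: M_0 = M_4 = 0.
Solving: M_0 = 0, M_1 = -13/28, M_2 = -50/7, M_3 = 151/14, M_4 = 0.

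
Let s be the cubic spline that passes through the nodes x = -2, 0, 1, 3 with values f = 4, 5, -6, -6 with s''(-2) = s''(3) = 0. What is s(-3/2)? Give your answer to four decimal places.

6.3929

With M_i denoting the second derivative at x_i, h_i = 2, 1, 2, and Δ_i = (y_(i+1) − y_i)/h_i = 1/2, -11, 0:
  2·M_0 + 6·M_1 + 1·M_2 = 6(Δ_1 - Δ_0) = -69
  1·M_1 + 6·M_2 + 2·M_3 = 6(Δ_2 - Δ_1) = 66
Natural end conditions: M_0 = M_3 = 0.
Hence M_0 = 0, M_1 = -96/7, M_2 = 93/7, M_3 = 0.
On [-2, 0], s(x) = 4 + 71/14·(x + 2) + 0·(x + 2)² - 8/7·(x + 2)³.
With (x + 2) = 1/2: s(-3/2) = 179/28.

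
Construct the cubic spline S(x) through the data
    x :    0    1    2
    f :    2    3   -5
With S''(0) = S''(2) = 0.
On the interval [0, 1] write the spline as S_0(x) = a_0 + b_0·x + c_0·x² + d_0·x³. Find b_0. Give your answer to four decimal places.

3.2500

With M_i denoting the second derivative at x_i, h_i = 1, 1, and Δ_i = (y_(i+1) − y_i)/h_i = 1, -8:
  1·M_0 + 4·M_1 + 1·M_2 = 6(Δ_1 - Δ_0) = -54
Natural end conditions: M_0 = M_2 = 0.
Solving: M_0 = 0, M_1 = -27/2, M_2 = 0.
On [0, 1], with S_0(x) = a_0 + b_0·x + c_0·x² + d_0·x³: c_0 = M_0/2 = 0, d_0 = (M_1 - M_0)/(6h_0) = -9/4, b_0 = Δ_0 - h_0(2M_0 + M_1)/6 = 13/4.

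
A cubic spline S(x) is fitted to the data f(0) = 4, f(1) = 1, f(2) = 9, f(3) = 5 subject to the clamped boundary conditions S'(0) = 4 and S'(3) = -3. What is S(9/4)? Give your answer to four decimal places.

Put m_i = S'' at the i-th knot. Here h = (1, 1, 1) and Δ = (-3, 8, -4), so the interior equations h_(i-1)·m_(i-1) + 2(h_(i-1)+h_i)·m_i + h_i·m_(i+1) = 6(Δ_i − Δ_(i-1)) read
  1·m_0 + 4·m_1 + 1·m_2 = 6(Δ_1 - Δ_0) = 66
  1·m_1 + 4·m_2 + 1·m_3 = 6(Δ_2 - Δ_1) = -72
Clamped end conditions give two more equations: 2h_0·m_0 + h_0·m_1 = 6(Δ_0 - S'(0)) = -42 and h_2·m_2 + 2h_2·m_3 = 6(S'(3) - Δ_2) = 6.
Forward elimination and back-substitution give m_0 = -568/15, m_1 = 506/15, m_2 = -466/15, m_3 = 278/15.
On [2, 3], S(x) = 9 + 49/15·(x - 2) - 233/15·(x - 2)² + 124/15·(x - 2)³.
With (x - 2) = 1/4: S(9/4) = 359/40.

8.9750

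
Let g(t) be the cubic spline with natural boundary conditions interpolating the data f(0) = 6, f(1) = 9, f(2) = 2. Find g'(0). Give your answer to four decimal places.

5.5000

Write σ_i for g''(x_i). With h_i = 1, 1 and divided differences Δ_i = 3, -7, the continuity of g' gives the tridiagonal system
  1·σ_0 + 4·σ_1 + 1·σ_2 = 6(Δ_1 - Δ_0) = -60
Natural end conditions: σ_0 = σ_2 = 0.
Hence σ_0 = 0, σ_1 = -15, σ_2 = 0.
On [0, 1], g'(t) = b_0 + 2c_0·t + 3d_0·t² with b_0 = Δ_0 - h_0(2σ_0 + σ_1)/6 = 11/2, c_0 = σ_0/2 = 0, d_0 = (σ_1 - σ_0)/(6h_0) = -5/2. So g'(0) = 11/2.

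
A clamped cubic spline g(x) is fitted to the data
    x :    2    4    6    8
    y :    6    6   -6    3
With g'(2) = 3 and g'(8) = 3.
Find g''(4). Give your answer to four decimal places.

With m_i denoting the second derivative at x_i, h_i = 2, 2, 2, and Δ_i = (y_(i+1) − y_i)/h_i = 0, -6, 9/2:
  2·m_0 + 8·m_1 + 2·m_2 = 6(Δ_1 - Δ_0) = -36
  2·m_1 + 8·m_2 + 2·m_3 = 6(Δ_2 - Δ_1) = 63
Clamped end conditions give two more equations: 2h_0·m_0 + h_0·m_1 = 6(Δ_0 - g'(2)) = -18 and h_2·m_2 + 2h_2·m_3 = 6(g'(8) - Δ_2) = -9.
Hence m_0 = -9/10, m_1 = -36/5, m_2 = 117/10, m_3 = -81/10.

-7.2000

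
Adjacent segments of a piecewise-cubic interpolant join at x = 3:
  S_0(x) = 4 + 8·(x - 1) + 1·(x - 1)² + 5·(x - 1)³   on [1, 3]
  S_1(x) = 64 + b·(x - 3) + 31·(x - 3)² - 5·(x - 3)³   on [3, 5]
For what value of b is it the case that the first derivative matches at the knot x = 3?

S_0'(x) = 8 + 2·(x - 1) + 15·(x - 1)², so S_0'(3) = 72. On the right, S_1'(3) = b, so b = 72.

72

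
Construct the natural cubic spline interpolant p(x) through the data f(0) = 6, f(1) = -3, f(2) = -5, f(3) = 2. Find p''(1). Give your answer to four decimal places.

7.6000

Put σ_i = p'' at the i-th knot. Here h = (1, 1, 1) and Δ = (-9, -2, 7), so the interior equations h_(i-1)·σ_(i-1) + 2(h_(i-1)+h_i)·σ_i + h_i·σ_(i+1) = 6(Δ_i − Δ_(i-1)) read
  1·σ_0 + 4·σ_1 + 1·σ_2 = 6(Δ_1 - Δ_0) = 42
  1·σ_1 + 4·σ_2 + 1·σ_3 = 6(Δ_2 - Δ_1) = 54
Natural end conditions: σ_0 = σ_3 = 0.
Forward elimination and back-substitution give σ_0 = 0, σ_1 = 38/5, σ_2 = 58/5, σ_3 = 0.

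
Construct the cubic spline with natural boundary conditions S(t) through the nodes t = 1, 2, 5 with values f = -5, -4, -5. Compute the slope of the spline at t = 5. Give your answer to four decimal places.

Let m_i = S''(x_i). Step sizes h_i = 1, 3; slopes of the chords Δ_i = (y_(i+1) - y_i)/h_i = 1, -1/3.
  1·m_0 + 8·m_1 + 3·m_2 = 6(Δ_1 - Δ_0) = -8
Natural end conditions: m_0 = m_2 = 0.
Hence m_0 = 0, m_1 = -1, m_2 = 0.
On [2, 5], S'(t) = b_1 + 2c_1·(t - 2) + 3d_1·(t - 2)² with b_1 = Δ_1 - h_1(2m_1 + m_2)/6 = 2/3, c_1 = m_1/2 = -1/2, d_1 = (m_2 - m_1)/(6h_1) = 1/18. So S'(5) = -5/6.

-0.8333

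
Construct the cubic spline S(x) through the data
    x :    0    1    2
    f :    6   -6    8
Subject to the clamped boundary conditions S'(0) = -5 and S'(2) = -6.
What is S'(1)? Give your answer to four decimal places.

Let σ_i = S''(x_i). Step sizes h_i = 1, 1; slopes of the chords Δ_i = (y_(i+1) - y_i)/h_i = -12, 14.
  1·σ_0 + 4·σ_1 + 1·σ_2 = 6(Δ_1 - Δ_0) = 156
Clamped end conditions give two more equations: 2h_0·σ_0 + h_0·σ_1 = 6(Δ_0 - S'(0)) = -42 and h_1·σ_1 + 2h_1·σ_2 = 6(S'(2) - Δ_1) = -120.
Forward elimination and back-substitution give σ_0 = -121/2, σ_1 = 79, σ_2 = -199/2.
On [1, 2], S'(x) = b_1 + 2c_1·(x - 1) + 3d_1·(x - 1)² with b_1 = Δ_1 - h_1(2σ_1 + σ_2)/6 = 17/4, c_1 = σ_1/2 = 79/2, d_1 = (σ_2 - σ_1)/(6h_1) = -119/4. So S'(1) = 17/4.

4.2500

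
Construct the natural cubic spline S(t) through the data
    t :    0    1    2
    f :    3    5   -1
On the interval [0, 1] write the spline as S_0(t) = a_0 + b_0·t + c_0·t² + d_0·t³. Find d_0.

-2

Let M_i = S''(x_i). Step sizes h_i = 1, 1; slopes of the chords Δ_i = (y_(i+1) - y_i)/h_i = 2, -6.
  1·M_0 + 4·M_1 + 1·M_2 = 6(Δ_1 - Δ_0) = -48
Natural end conditions: M_0 = M_2 = 0.
Solving the tridiagonal system: M_0 = 0, M_1 = -12, M_2 = 0.
On [0, 1], with S_0(t) = a_0 + b_0·t + c_0·t² + d_0·t³: c_0 = M_0/2 = 0, d_0 = (M_1 - M_0)/(6h_0) = -2, b_0 = Δ_0 - h_0(2M_0 + M_1)/6 = 4.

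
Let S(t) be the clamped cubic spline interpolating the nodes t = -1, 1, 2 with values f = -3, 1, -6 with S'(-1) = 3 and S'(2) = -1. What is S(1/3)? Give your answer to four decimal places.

2.2346

With M_i denoting the second derivative at x_i, h_i = 2, 1, and Δ_i = (y_(i+1) − y_i)/h_i = 2, -7:
  2·M_0 + 6·M_1 + 1·M_2 = 6(Δ_1 - Δ_0) = -54
Clamped end conditions give two more equations: 2h_0·M_0 + h_0·M_1 = 6(Δ_0 - S'(-1)) = -6 and h_1·M_1 + 2h_1·M_2 = 6(S'(2) - Δ_1) = 36.
Hence M_0 = 37/6, M_1 = -46/3, M_2 = 77/3.
On [-1, 1], S(t) = -3 + 3·(t + 1) + 37/12·(t + 1)² - 43/24·(t + 1)³.
With (t + 1) = 4/3: S(1/3) = 181/81.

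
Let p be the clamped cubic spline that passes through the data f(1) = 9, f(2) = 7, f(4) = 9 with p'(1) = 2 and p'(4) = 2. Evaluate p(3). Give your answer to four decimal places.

6.8750

Write σ_i for p''(x_i). With h_i = 1, 2 and divided differences Δ_i = -2, 1, the continuity of p' gives the tridiagonal system
  1·σ_0 + 6·σ_1 + 2·σ_2 = 6(Δ_1 - Δ_0) = 18
Clamped end conditions give two more equations: 2h_0·σ_0 + h_0·σ_1 = 6(Δ_0 - p'(1)) = -24 and h_1·σ_1 + 2h_1·σ_2 = 6(p'(4) - Δ_1) = 6.
Hence σ_0 = -15, σ_1 = 6, σ_2 = -3/2.
On [2, 4], p(x) = 7 - 5/2·(x - 2) + 3·(x - 2)² - 5/8·(x - 2)³.
With (x - 2) = 1: p(3) = 55/8.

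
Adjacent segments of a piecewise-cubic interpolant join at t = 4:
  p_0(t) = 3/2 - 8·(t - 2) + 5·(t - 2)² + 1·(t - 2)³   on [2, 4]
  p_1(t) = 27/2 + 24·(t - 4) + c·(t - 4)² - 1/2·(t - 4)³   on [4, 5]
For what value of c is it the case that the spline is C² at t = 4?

11

p_0''(t) = 10 + 6·(t - 2), so p_0''(4) = 22. On the right, p_1''(4) = 2c, so c = 11.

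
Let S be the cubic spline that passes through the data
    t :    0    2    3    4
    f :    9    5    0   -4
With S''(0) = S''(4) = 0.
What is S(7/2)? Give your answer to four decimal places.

Write M_i for S''(x_i). With h_i = 2, 1, 1 and divided differences Δ_i = -2, -5, -4, the continuity of S' gives the tridiagonal system
  2·M_0 + 6·M_1 + 1·M_2 = 6(Δ_1 - Δ_0) = -18
  1·M_1 + 4·M_2 + 1·M_3 = 6(Δ_2 - Δ_1) = 6
Natural end conditions: M_0 = M_3 = 0.
Solving: M_0 = 0, M_1 = -78/23, M_2 = 54/23, M_3 = 0.
On [3, 4], S(t) = 0 - 110/23·(t - 3) + 27/23·(t - 3)² - 9/23·(t - 3)³.
With (t - 3) = 1/2: S(7/2) = -395/184.

-2.1467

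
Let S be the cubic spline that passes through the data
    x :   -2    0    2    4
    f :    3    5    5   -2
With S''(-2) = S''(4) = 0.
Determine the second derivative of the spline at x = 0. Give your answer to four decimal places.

With m_i denoting the second derivative at x_i, h_i = 2, 2, 2, and Δ_i = (y_(i+1) − y_i)/h_i = 1, 0, -7/2:
  2·m_0 + 8·m_1 + 2·m_2 = 6(Δ_1 - Δ_0) = -6
  2·m_1 + 8·m_2 + 2·m_3 = 6(Δ_2 - Δ_1) = -21
Natural end conditions: m_0 = m_3 = 0.
Hence m_0 = 0, m_1 = -1/10, m_2 = -13/5, m_3 = 0.

-0.1000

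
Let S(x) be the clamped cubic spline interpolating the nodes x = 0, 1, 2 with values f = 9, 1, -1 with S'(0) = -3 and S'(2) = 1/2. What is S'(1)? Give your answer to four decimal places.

Let m_i = S''(x_i). Step sizes h_i = 1, 1; slopes of the chords Δ_i = (y_(i+1) - y_i)/h_i = -8, -2.
  1·m_0 + 4·m_1 + 1·m_2 = 6(Δ_1 - Δ_0) = 36
Clamped end conditions give two more equations: 2h_0·m_0 + h_0·m_1 = 6(Δ_0 - S'(0)) = -30 and h_1·m_1 + 2h_1·m_2 = 6(S'(2) - Δ_1) = 15.
Forward elimination and back-substitution give m_0 = -89/4, m_1 = 29/2, m_2 = 1/4.
On [1, 2], S'(x) = b_1 + 2c_1·(x - 1) + 3d_1·(x - 1)² with b_1 = Δ_1 - h_1(2m_1 + m_2)/6 = -55/8, c_1 = m_1/2 = 29/4, d_1 = (m_2 - m_1)/(6h_1) = -19/8. So S'(1) = -55/8.

-6.8750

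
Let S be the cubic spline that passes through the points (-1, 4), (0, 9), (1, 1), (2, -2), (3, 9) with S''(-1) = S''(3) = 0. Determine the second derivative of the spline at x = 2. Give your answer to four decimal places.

Put σ_i = S'' at the i-th knot. Here h = (1, 1, 1, 1) and Δ = (5, -8, -3, 11), so the interior equations h_(i-1)·σ_(i-1) + 2(h_(i-1)+h_i)·σ_i + h_i·σ_(i+1) = 6(Δ_i − Δ_(i-1)) read
  1·σ_0 + 4·σ_1 + 1·σ_2 = 6(Δ_1 - Δ_0) = -78
  1·σ_1 + 4·σ_2 + 1·σ_3 = 6(Δ_2 - Δ_1) = 30
  1·σ_2 + 4·σ_3 + 1·σ_4 = 6(Δ_3 - Δ_2) = 84
Natural end conditions: σ_0 = σ_4 = 0.
Solving the tridiagonal system: σ_0 = 0, σ_1 = -603/28, σ_2 = 57/7, σ_3 = 531/28, σ_4 = 0.

18.9643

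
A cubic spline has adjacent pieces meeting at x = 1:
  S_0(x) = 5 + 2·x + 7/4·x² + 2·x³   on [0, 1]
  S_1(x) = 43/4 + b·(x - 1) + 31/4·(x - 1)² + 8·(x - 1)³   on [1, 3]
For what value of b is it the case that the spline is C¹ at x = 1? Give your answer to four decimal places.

11.5000

S_0'(x) = 2 + 7/2·x + 6·x², so S_0'(1) = 23/2. On the right, S_1'(1) = b, so b = 23/2.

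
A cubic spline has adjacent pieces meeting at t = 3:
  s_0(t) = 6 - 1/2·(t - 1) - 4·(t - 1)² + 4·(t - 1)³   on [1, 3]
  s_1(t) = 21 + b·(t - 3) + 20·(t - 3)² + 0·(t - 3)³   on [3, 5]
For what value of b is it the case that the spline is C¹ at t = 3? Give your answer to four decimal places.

31.5000

s_0'(t) = -1/2 - 8·(t - 1) + 12·(t - 1)², so s_0'(3) = 63/2. On the right, s_1'(3) = b, so b = 63/2.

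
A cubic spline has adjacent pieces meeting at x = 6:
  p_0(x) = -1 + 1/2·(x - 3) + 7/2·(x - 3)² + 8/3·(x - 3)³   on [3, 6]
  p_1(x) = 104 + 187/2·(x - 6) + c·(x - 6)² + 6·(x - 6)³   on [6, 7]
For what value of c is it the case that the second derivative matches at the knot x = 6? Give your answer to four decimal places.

27.5000

p_0''(x) = 7 + 16·(x - 3), so p_0''(6) = 55. On the right, p_1''(6) = 2c, so c = 55/2.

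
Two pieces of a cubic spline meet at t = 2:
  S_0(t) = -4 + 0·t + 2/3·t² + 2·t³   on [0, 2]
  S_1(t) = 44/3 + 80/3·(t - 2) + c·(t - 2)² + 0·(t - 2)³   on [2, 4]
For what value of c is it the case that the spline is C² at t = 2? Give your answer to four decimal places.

12.6667

S_0''(t) = 4/3 + 12·t, so S_0''(2) = 76/3. On the right, S_1''(2) = 2c, so c = 38/3.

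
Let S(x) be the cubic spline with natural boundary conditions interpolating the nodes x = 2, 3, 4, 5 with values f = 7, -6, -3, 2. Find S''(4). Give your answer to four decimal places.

-3.2000

Write m_i for S''(x_i). With h_i = 1, 1, 1 and divided differences Δ_i = -13, 3, 5, the continuity of S' gives the tridiagonal system
  1·m_0 + 4·m_1 + 1·m_2 = 6(Δ_1 - Δ_0) = 96
  1·m_1 + 4·m_2 + 1·m_3 = 6(Δ_2 - Δ_1) = 12
Natural end conditions: m_0 = m_3 = 0.
Solving the tridiagonal system: m_0 = 0, m_1 = 124/5, m_2 = -16/5, m_3 = 0.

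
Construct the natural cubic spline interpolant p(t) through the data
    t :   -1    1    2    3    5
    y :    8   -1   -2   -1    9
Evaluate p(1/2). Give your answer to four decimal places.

With σ_i denoting the second derivative at x_i, h_i = 2, 1, 1, 2, and Δ_i = (y_(i+1) − y_i)/h_i = -9/2, -1, 1, 5:
  2·σ_0 + 6·σ_1 + 1·σ_2 = 6(Δ_1 - Δ_0) = 21
  1·σ_1 + 4·σ_2 + 1·σ_3 = 6(Δ_2 - Δ_1) = 12
  1·σ_2 + 6·σ_3 + 2·σ_4 = 6(Δ_3 - Δ_2) = 24
Natural end conditions: σ_0 = σ_4 = 0.
Solving: σ_0 = 0, σ_1 = 145/44, σ_2 = 27/22, σ_3 = 167/44, σ_4 = 0.
On [-1, 1], p(t) = 8 - 739/132·(t + 1) + 0·(t + 1)² + 145/528·(t + 1)³.
With (t + 1) = 3/2: p(1/2) = 745/1408.

0.5291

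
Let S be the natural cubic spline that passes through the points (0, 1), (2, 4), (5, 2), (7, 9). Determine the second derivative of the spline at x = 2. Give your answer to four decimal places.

-2.2527

With M_i denoting the second derivative at x_i, h_i = 2, 3, 2, and Δ_i = (y_(i+1) − y_i)/h_i = 3/2, -2/3, 7/2:
  2·M_0 + 10·M_1 + 3·M_2 = 6(Δ_1 - Δ_0) = -13
  3·M_1 + 10·M_2 + 2·M_3 = 6(Δ_2 - Δ_1) = 25
Natural end conditions: M_0 = M_3 = 0.
Solving the tridiagonal system: M_0 = 0, M_1 = -205/91, M_2 = 289/91, M_3 = 0.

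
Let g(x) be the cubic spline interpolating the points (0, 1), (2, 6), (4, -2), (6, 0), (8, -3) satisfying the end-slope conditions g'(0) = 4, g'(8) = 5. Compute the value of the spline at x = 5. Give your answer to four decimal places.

Put m_i = g'' at the i-th knot. Here h = (2, 2, 2, 2) and Δ = (5/2, -4, 1, -3/2), so the interior equations h_(i-1)·m_(i-1) + 2(h_(i-1)+h_i)·m_i + h_i·m_(i+1) = 6(Δ_i − Δ_(i-1)) read
  2·m_0 + 8·m_1 + 2·m_2 = 6(Δ_1 - Δ_0) = -39
  2·m_1 + 8·m_2 + 2·m_3 = 6(Δ_2 - Δ_1) = 30
  2·m_2 + 8·m_3 + 2·m_4 = 6(Δ_3 - Δ_2) = -15
Clamped end conditions give two more equations: 2h_0·m_0 + h_0·m_1 = 6(Δ_0 - g'(0)) = -9 and h_3·m_3 + 2h_3·m_4 = 6(g'(8) - Δ_3) = 39.
Forward elimination and back-substitution give m_0 = 5/4, m_1 = -7, m_2 = 29/4, m_3 = -7, m_4 = 53/4.
On [4, 6], g(x) = -2 - 3/2·(x - 4) + 29/8·(x - 4)² - 19/16·(x - 4)³.
With (x - 4) = 1: g(5) = -17/16.

-1.0625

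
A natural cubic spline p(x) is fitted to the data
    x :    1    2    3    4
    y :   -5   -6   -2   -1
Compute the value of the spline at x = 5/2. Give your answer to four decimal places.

Put M_i = p'' at the i-th knot. Here h = (1, 1, 1) and Δ = (-1, 4, 1), so the interior equations h_(i-1)·M_(i-1) + 2(h_(i-1)+h_i)·M_i + h_i·M_(i+1) = 6(Δ_i − Δ_(i-1)) read
  1·M_0 + 4·M_1 + 1·M_2 = 6(Δ_1 - Δ_0) = 30
  1·M_1 + 4·M_2 + 1·M_3 = 6(Δ_2 - Δ_1) = -18
Natural end conditions: M_0 = M_3 = 0.
Forward elimination and back-substitution give M_0 = 0, M_1 = 46/5, M_2 = -34/5, M_3 = 0.
On [2, 3], p(x) = -6 + 31/15·(x - 2) + 23/5·(x - 2)² - 8/3·(x - 2)³.
With (x - 2) = 1/2: p(5/2) = -83/20.

-4.1500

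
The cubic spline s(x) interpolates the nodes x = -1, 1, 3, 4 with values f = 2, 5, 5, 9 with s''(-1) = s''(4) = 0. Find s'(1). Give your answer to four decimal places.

Write σ_i for s''(x_i). With h_i = 2, 2, 1 and divided differences Δ_i = 3/2, 0, 4, the continuity of s' gives the tridiagonal system
  2·σ_0 + 8·σ_1 + 2·σ_2 = 6(Δ_1 - Δ_0) = -9
  2·σ_1 + 6·σ_2 + 1·σ_3 = 6(Δ_2 - Δ_1) = 24
Natural end conditions: σ_0 = σ_3 = 0.
Hence σ_0 = 0, σ_1 = -51/22, σ_2 = 105/22, σ_3 = 0.
On [1, 3], s'(x) = b_1 + 2c_1·(x - 1) + 3d_1·(x - 1)² with b_1 = Δ_1 - h_1(2σ_1 + σ_2)/6 = -1/22, c_1 = σ_1/2 = -51/44, d_1 = (σ_2 - σ_1)/(6h_1) = 13/22. So s'(1) = -1/22.

-0.0455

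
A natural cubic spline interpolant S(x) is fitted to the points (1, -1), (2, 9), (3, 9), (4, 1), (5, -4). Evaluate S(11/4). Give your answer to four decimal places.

Put M_i = S'' at the i-th knot. Here h = (1, 1, 1, 1) and Δ = (10, 0, -8, -5), so the interior equations h_(i-1)·M_(i-1) + 2(h_(i-1)+h_i)·M_i + h_i·M_(i+1) = 6(Δ_i − Δ_(i-1)) read
  1·M_0 + 4·M_1 + 1·M_2 = 6(Δ_1 - Δ_0) = -60
  1·M_1 + 4·M_2 + 1·M_3 = 6(Δ_2 - Δ_1) = -48
  1·M_2 + 4·M_3 + 1·M_4 = 6(Δ_3 - Δ_2) = 18
Natural end conditions: M_0 = M_4 = 0.
Hence M_0 = 0, M_1 = -345/28, M_2 = -75/7, M_3 = 201/28, M_4 = 0.
On [2, 3], S(x) = 9 + 165/28·(x - 2) - 345/56·(x - 2)² + 15/56·(x - 2)³.
With (x - 2) = 3/4: S(11/4) = 36081/3584.

10.0672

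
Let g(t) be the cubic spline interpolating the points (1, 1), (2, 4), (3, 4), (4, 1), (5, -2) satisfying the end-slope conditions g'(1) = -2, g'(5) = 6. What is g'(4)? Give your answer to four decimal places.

-5.5893

Put σ_i = g'' at the i-th knot. Here h = (1, 1, 1, 1) and Δ = (3, 0, -3, -3), so the interior equations h_(i-1)·σ_(i-1) + 2(h_(i-1)+h_i)·σ_i + h_i·σ_(i+1) = 6(Δ_i − Δ_(i-1)) read
  1·σ_0 + 4·σ_1 + 1·σ_2 = 6(Δ_1 - Δ_0) = -18
  1·σ_1 + 4·σ_2 + 1·σ_3 = 6(Δ_2 - Δ_1) = -18
  1·σ_2 + 4·σ_3 + 1·σ_4 = 6(Δ_3 - Δ_2) = 0
Clamped end conditions give two more equations: 2h_0·σ_0 + h_0·σ_1 = 6(Δ_0 - g'(1)) = 30 and h_3·σ_3 + 2h_3·σ_4 = 6(g'(5) - Δ_3) = 54.
Forward elimination and back-substitution give σ_0 = 551/28, σ_1 = -131/14, σ_2 = -1/4, σ_3 = -107/14, σ_4 = 863/28.
On [4, 5], g'(t) = b_3 + 2c_3·(t - 4) + 3d_3·(t - 4)² with b_3 = Δ_3 - h_3(2σ_3 + σ_4)/6 = -313/56, c_3 = σ_3/2 = -107/28, d_3 = (σ_4 - σ_3)/(6h_3) = 359/56. So g'(4) = -313/56.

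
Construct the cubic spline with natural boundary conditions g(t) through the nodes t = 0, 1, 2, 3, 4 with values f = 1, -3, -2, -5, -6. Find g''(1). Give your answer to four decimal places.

Write m_i for g''(x_i). With h_i = 1, 1, 1, 1 and divided differences Δ_i = -4, 1, -3, -1, the continuity of g' gives the tridiagonal system
  1·m_0 + 4·m_1 + 1·m_2 = 6(Δ_1 - Δ_0) = 30
  1·m_1 + 4·m_2 + 1·m_3 = 6(Δ_2 - Δ_1) = -24
  1·m_2 + 4·m_3 + 1·m_4 = 6(Δ_3 - Δ_2) = 12
Natural end conditions: m_0 = m_4 = 0.
Hence m_0 = 0, m_1 = 279/28, m_2 = -69/7, m_3 = 153/28, m_4 = 0.

9.9643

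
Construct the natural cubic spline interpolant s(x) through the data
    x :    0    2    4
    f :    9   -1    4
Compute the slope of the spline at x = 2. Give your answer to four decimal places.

Write m_i for s''(x_i). With h_i = 2, 2 and divided differences Δ_i = -5, 5/2, the continuity of s' gives the tridiagonal system
  2·m_0 + 8·m_1 + 2·m_2 = 6(Δ_1 - Δ_0) = 45
Natural end conditions: m_0 = m_2 = 0.
Hence m_0 = 0, m_1 = 45/8, m_2 = 0.
On [2, 4], s'(x) = b_1 + 2c_1·(x - 2) + 3d_1·(x - 2)² with b_1 = Δ_1 - h_1(2m_1 + m_2)/6 = -5/4, c_1 = m_1/2 = 45/16, d_1 = (m_2 - m_1)/(6h_1) = -15/32. So s'(2) = -5/4.

-1.2500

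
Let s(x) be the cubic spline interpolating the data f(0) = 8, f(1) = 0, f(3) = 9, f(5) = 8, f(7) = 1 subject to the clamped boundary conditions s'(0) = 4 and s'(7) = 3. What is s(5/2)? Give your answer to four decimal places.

5.0380

Write M_i for s''(x_i). With h_i = 1, 2, 2, 2 and divided differences Δ_i = -8, 9/2, -1/2, -7/2, the continuity of s' gives the tridiagonal system
  1·M_0 + 6·M_1 + 2·M_2 = 6(Δ_1 - Δ_0) = 75
  2·M_1 + 8·M_2 + 2·M_3 = 6(Δ_2 - Δ_1) = -30
  2·M_2 + 8·M_3 + 2·M_4 = 6(Δ_3 - Δ_2) = -18
Clamped end conditions give two more equations: 2h_0·M_0 + h_0·M_1 = 6(Δ_0 - s'(0)) = -72 and h_3·M_3 + 2h_3·M_4 = 6(s'(7) - Δ_3) = 39.
Hence M_0 = -4103/86, M_1 = 1007/43, M_2 = -1531/172, M_3 = -121/43, M_4 = 1919/172.
On [1, 3], s(x) = 0 - 1401/172·(x - 1) + 1007/86·(x - 1)² - 1853/688·(x - 1)³.
With (x - 1) = 3/2: s(5/2) = 27729/5504.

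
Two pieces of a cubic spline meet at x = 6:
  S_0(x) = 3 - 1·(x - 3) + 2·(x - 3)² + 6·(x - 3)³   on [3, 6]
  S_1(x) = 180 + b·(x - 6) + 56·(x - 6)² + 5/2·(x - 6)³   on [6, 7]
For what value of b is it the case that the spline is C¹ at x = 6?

S_0'(x) = -1 + 4·(x - 3) + 18·(x - 3)², so S_0'(6) = 173. On the right, S_1'(6) = b, so b = 173.

173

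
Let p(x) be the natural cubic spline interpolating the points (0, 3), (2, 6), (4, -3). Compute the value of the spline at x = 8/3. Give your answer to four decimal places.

Put m_i = p'' at the i-th knot. Here h = (2, 2) and Δ = (3/2, -9/2), so the interior equations h_(i-1)·m_(i-1) + 2(h_(i-1)+h_i)·m_i + h_i·m_(i+1) = 6(Δ_i − Δ_(i-1)) read
  2·m_0 + 8·m_1 + 2·m_2 = 6(Δ_1 - Δ_0) = -36
Natural end conditions: m_0 = m_2 = 0.
Hence m_0 = 0, m_1 = -9/2, m_2 = 0.
On [2, 4], p(x) = 6 - 3/2·(x - 2) - 9/4·(x - 2)² + 3/8·(x - 2)³.
With (x - 2) = 2/3: p(8/3) = 37/9.

4.1111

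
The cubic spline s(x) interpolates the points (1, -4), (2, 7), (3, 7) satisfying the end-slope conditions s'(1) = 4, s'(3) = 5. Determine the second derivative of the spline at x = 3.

32

Write M_i for s''(x_i). With h_i = 1, 1 and divided differences Δ_i = 11, 0, the continuity of s' gives the tridiagonal system
  1·M_0 + 4·M_1 + 1·M_2 = 6(Δ_1 - Δ_0) = -66
Clamped end conditions give two more equations: 2h_0·M_0 + h_0·M_1 = 6(Δ_0 - s'(1)) = 42 and h_1·M_1 + 2h_1·M_2 = 6(s'(3) - Δ_1) = 30.
Forward elimination and back-substitution give M_0 = 38, M_1 = -34, M_2 = 32.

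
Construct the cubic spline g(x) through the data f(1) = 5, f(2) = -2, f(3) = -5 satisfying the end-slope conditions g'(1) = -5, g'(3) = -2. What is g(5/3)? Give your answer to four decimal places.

0.2963

With σ_i denoting the second derivative at x_i, h_i = 1, 1, and Δ_i = (y_(i+1) − y_i)/h_i = -7, -3:
  1·σ_0 + 4·σ_1 + 1·σ_2 = 6(Δ_1 - Δ_0) = 24
Clamped end conditions give two more equations: 2h_0·σ_0 + h_0·σ_1 = 6(Δ_0 - g'(1)) = -12 and h_1·σ_1 + 2h_1·σ_2 = 6(g'(3) - Δ_1) = 6.
Forward elimination and back-substitution give σ_0 = -21/2, σ_1 = 9, σ_2 = -3/2.
On [1, 2], g(x) = 5 - 5·(x - 1) - 21/4·(x - 1)² + 13/4·(x - 1)³.
With (x - 1) = 2/3: g(5/3) = 8/27.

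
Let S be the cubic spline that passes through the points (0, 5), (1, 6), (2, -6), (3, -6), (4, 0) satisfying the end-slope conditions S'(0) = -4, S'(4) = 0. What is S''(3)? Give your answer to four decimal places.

8.5000

With M_i denoting the second derivative at x_i, h_i = 1, 1, 1, 1, and Δ_i = (y_(i+1) − y_i)/h_i = 1, -12, 0, 6:
  1·M_0 + 4·M_1 + 1·M_2 = 6(Δ_1 - Δ_0) = -78
  1·M_1 + 4·M_2 + 1·M_3 = 6(Δ_2 - Δ_1) = 72
  1·M_2 + 4·M_3 + 1·M_4 = 6(Δ_3 - Δ_2) = 36
Clamped end conditions give two more equations: 2h_0·M_0 + h_0·M_1 = 6(Δ_0 - S'(0)) = 30 and h_3·M_3 + 2h_3·M_4 = 6(S'(4) - Δ_3) = -36.
Forward elimination and back-substitution give M_0 = 127/4, M_1 = -67/2, M_2 = 97/4, M_3 = 17/2, M_4 = -89/4.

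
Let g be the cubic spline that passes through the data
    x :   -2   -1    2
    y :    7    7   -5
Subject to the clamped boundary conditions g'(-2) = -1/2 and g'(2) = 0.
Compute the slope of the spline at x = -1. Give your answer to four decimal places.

-1.3125

Write M_i for g''(x_i). With h_i = 1, 3 and divided differences Δ_i = 0, -4, the continuity of g' gives the tridiagonal system
  1·M_0 + 8·M_1 + 3·M_2 = 6(Δ_1 - Δ_0) = -24
Clamped end conditions give two more equations: 2h_0·M_0 + h_0·M_1 = 6(Δ_0 - g'(-2)) = 3 and h_1·M_1 + 2h_1·M_2 = 6(g'(2) - Δ_1) = 24.
Forward elimination and back-substitution give M_0 = 37/8, M_1 = -25/4, M_2 = 57/8.
On [-1, 2], g'(x) = b_1 + 2c_1·(x + 1) + 3d_1·(x + 1)² with b_1 = Δ_1 - h_1(2M_1 + M_2)/6 = -21/16, c_1 = M_1/2 = -25/8, d_1 = (M_2 - M_1)/(6h_1) = 107/144. So g'(-1) = -21/16.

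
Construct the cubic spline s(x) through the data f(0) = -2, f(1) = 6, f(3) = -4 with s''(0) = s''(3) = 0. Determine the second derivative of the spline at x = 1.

-13

Write σ_i for s''(x_i). With h_i = 1, 2 and divided differences Δ_i = 8, -5, the continuity of s' gives the tridiagonal system
  1·σ_0 + 6·σ_1 + 2·σ_2 = 6(Δ_1 - Δ_0) = -78
Natural end conditions: σ_0 = σ_2 = 0.
Solving: σ_0 = 0, σ_1 = -13, σ_2 = 0.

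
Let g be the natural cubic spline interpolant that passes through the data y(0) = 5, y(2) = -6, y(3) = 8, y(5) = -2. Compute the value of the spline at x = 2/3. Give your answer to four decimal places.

-3.2720

With σ_i denoting the second derivative at x_i, h_i = 2, 1, 2, and Δ_i = (y_(i+1) − y_i)/h_i = -11/2, 14, -5:
  2·σ_0 + 6·σ_1 + 1·σ_2 = 6(Δ_1 - Δ_0) = 117
  1·σ_1 + 6·σ_2 + 2·σ_3 = 6(Δ_2 - Δ_1) = -114
Natural end conditions: σ_0 = σ_3 = 0.
Forward elimination and back-substitution give σ_0 = 0, σ_1 = 816/35, σ_2 = -801/35, σ_3 = 0.
On [0, 2], g(x) = 5 - 929/70·x + 0·x² + 68/35·x³.
With x = 2/3: g(2/3) = -3092/945.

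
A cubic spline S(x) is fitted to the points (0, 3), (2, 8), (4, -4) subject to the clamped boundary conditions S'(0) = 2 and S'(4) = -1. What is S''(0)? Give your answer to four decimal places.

6.3750

With m_i denoting the second derivative at x_i, h_i = 2, 2, and Δ_i = (y_(i+1) − y_i)/h_i = 5/2, -6:
  2·m_0 + 8·m_1 + 2·m_2 = 6(Δ_1 - Δ_0) = -51
Clamped end conditions give two more equations: 2h_0·m_0 + h_0·m_1 = 6(Δ_0 - S'(0)) = 3 and h_1·m_1 + 2h_1·m_2 = 6(S'(4) - Δ_1) = 30.
Solving: m_0 = 51/8, m_1 = -45/4, m_2 = 105/8.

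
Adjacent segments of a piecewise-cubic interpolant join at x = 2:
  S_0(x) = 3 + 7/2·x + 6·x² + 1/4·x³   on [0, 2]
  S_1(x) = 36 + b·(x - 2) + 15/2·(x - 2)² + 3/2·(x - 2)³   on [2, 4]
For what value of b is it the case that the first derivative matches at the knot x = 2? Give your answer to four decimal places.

S_0'(x) = 7/2 + 12·x + 3/4·x², so S_0'(2) = 61/2. On the right, S_1'(2) = b, so b = 61/2.

30.5000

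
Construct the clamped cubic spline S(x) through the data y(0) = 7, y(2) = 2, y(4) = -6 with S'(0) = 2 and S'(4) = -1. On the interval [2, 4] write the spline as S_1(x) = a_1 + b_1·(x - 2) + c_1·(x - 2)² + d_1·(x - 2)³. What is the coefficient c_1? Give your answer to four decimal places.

-0.3750

Let σ_i = S''(x_i). Step sizes h_i = 2, 2; slopes of the chords Δ_i = (y_(i+1) - y_i)/h_i = -5/2, -4.
  2·σ_0 + 8·σ_1 + 2·σ_2 = 6(Δ_1 - Δ_0) = -9
Clamped end conditions give two more equations: 2h_0·σ_0 + h_0·σ_1 = 6(Δ_0 - S'(0)) = -27 and h_1·σ_1 + 2h_1·σ_2 = 6(S'(4) - Δ_1) = 18.
Solving: σ_0 = -51/8, σ_1 = -3/4, σ_2 = 39/8.
On [2, 4], with S_1(x) = a_1 + b_1·(x - 2) + c_1·(x - 2)² + d_1·(x - 2)³: c_1 = σ_1/2 = -3/8, d_1 = (σ_2 - σ_1)/(6h_1) = 15/32, b_1 = Δ_1 - h_1(2σ_1 + σ_2)/6 = -41/8.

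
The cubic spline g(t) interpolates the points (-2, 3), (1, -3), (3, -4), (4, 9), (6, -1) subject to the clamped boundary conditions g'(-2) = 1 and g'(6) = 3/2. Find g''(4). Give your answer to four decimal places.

Write m_i for g''(x_i). With h_i = 3, 2, 1, 2 and divided differences Δ_i = -2, -1/2, 13, -5, the continuity of g' gives the tridiagonal system
  3·m_0 + 10·m_1 + 2·m_2 = 6(Δ_1 - Δ_0) = 9
  2·m_1 + 6·m_2 + 1·m_3 = 6(Δ_2 - Δ_1) = 81
  1·m_2 + 6·m_3 + 2·m_4 = 6(Δ_3 - Δ_2) = -108
Clamped end conditions give two more equations: 2h_0·m_0 + h_0·m_1 = 6(Δ_0 - g'(-2)) = -18 and h_3·m_3 + 2h_3·m_4 = 6(g'(6) - Δ_3) = 39.
Solving: m_0 = -272/151, m_1 = -362/151, m_2 = 5795/302, m_3 = -4430/151, m_4 = 14749/604.

-29.3377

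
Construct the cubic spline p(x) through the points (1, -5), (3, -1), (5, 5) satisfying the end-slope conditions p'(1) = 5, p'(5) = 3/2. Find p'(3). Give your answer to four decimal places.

2.1250

Let σ_i = p''(x_i). Step sizes h_i = 2, 2; slopes of the chords Δ_i = (y_(i+1) - y_i)/h_i = 2, 3.
  2·σ_0 + 8·σ_1 + 2·σ_2 = 6(Δ_1 - Δ_0) = 6
Clamped end conditions give two more equations: 2h_0·σ_0 + h_0·σ_1 = 6(Δ_0 - p'(1)) = -18 and h_1·σ_1 + 2h_1·σ_2 = 6(p'(5) - Δ_1) = -9.
Hence σ_0 = -49/8, σ_1 = 13/4, σ_2 = -31/8.
On [3, 5], p'(x) = b_1 + 2c_1·(x - 3) + 3d_1·(x - 3)² with b_1 = Δ_1 - h_1(2σ_1 + σ_2)/6 = 17/8, c_1 = σ_1/2 = 13/8, d_1 = (σ_2 - σ_1)/(6h_1) = -19/32. So p'(3) = 17/8.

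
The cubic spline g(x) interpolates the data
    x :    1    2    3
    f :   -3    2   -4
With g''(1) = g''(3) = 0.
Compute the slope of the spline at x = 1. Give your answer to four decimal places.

7.7500

Let σ_i = g''(x_i). Step sizes h_i = 1, 1; slopes of the chords Δ_i = (y_(i+1) - y_i)/h_i = 5, -6.
  1·σ_0 + 4·σ_1 + 1·σ_2 = 6(Δ_1 - Δ_0) = -66
Natural end conditions: σ_0 = σ_2 = 0.
Solving the tridiagonal system: σ_0 = 0, σ_1 = -33/2, σ_2 = 0.
On [1, 2], g'(x) = b_0 + 2c_0·(x - 1) + 3d_0·(x - 1)² with b_0 = Δ_0 - h_0(2σ_0 + σ_1)/6 = 31/4, c_0 = σ_0/2 = 0, d_0 = (σ_1 - σ_0)/(6h_0) = -11/4. So g'(1) = 31/4.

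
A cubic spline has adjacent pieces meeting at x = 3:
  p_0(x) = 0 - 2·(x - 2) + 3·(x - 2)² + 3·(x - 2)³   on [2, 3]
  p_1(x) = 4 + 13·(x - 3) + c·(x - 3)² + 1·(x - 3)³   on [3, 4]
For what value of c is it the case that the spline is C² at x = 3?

12

p_0''(x) = 6 + 18·(x - 2), so p_0''(3) = 24. On the right, p_1''(3) = 2c, so c = 12.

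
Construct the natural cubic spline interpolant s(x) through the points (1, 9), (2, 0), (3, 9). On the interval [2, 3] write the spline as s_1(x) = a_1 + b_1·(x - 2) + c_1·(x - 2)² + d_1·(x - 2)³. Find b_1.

Put m_i = s'' at the i-th knot. Here h = (1, 1) and Δ = (-9, 9), so the interior equations h_(i-1)·m_(i-1) + 2(h_(i-1)+h_i)·m_i + h_i·m_(i+1) = 6(Δ_i − Δ_(i-1)) read
  1·m_0 + 4·m_1 + 1·m_2 = 6(Δ_1 - Δ_0) = 108
Natural end conditions: m_0 = m_2 = 0.
Forward elimination and back-substitution give m_0 = 0, m_1 = 27, m_2 = 0.
On [2, 3], with s_1(x) = a_1 + b_1·(x - 2) + c_1·(x - 2)² + d_1·(x - 2)³: c_1 = m_1/2 = 27/2, d_1 = (m_2 - m_1)/(6h_1) = -9/2, b_1 = Δ_1 - h_1(2m_1 + m_2)/6 = 0.

0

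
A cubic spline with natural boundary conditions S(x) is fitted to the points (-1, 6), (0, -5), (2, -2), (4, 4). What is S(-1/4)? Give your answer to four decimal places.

-2.9734

With M_i denoting the second derivative at x_i, h_i = 1, 2, 2, and Δ_i = (y_(i+1) − y_i)/h_i = -11, 3/2, 3:
  1·M_0 + 6·M_1 + 2·M_2 = 6(Δ_1 - Δ_0) = 75
  2·M_1 + 8·M_2 + 2·M_3 = 6(Δ_2 - Δ_1) = 9
Natural end conditions: M_0 = M_3 = 0.
Hence M_0 = 0, M_1 = 291/22, M_2 = -24/11, M_3 = 0.
On [-1, 0], S(x) = 6 - 581/44·(x + 1) + 0·(x + 1)² + 97/44·(x + 1)³.
With (x + 1) = 3/4: S(-1/4) = -8373/2816.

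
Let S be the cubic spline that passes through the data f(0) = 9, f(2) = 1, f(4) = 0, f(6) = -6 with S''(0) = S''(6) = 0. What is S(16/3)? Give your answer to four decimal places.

Let σ_i = S''(x_i). Step sizes h_i = 2, 2, 2; slopes of the chords Δ_i = (y_(i+1) - y_i)/h_i = -4, -1/2, -3.
  2·σ_0 + 8·σ_1 + 2·σ_2 = 6(Δ_1 - Δ_0) = 21
  2·σ_1 + 8·σ_2 + 2·σ_3 = 6(Δ_2 - Δ_1) = -15
Natural end conditions: σ_0 = σ_3 = 0.
Forward elimination and back-substitution give σ_0 = 0, σ_1 = 33/10, σ_2 = -27/10, σ_3 = 0.
On [4, 6], S(x) = 0 - 6/5·(x - 4) - 27/20·(x - 4)² + 9/40·(x - 4)³.
With (x - 4) = 4/3: S(16/3) = -52/15.

-3.4667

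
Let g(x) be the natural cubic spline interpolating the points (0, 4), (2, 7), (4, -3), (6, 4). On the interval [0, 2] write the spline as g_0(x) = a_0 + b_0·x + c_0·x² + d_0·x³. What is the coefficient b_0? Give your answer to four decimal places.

Put M_i = g'' at the i-th knot. Here h = (2, 2, 2) and Δ = (3/2, -5, 7/2), so the interior equations h_(i-1)·M_(i-1) + 2(h_(i-1)+h_i)·M_i + h_i·M_(i+1) = 6(Δ_i − Δ_(i-1)) read
  2·M_0 + 8·M_1 + 2·M_2 = 6(Δ_1 - Δ_0) = -39
  2·M_1 + 8·M_2 + 2·M_3 = 6(Δ_2 - Δ_1) = 51
Natural end conditions: M_0 = M_3 = 0.
Solving the tridiagonal system: M_0 = 0, M_1 = -69/10, M_2 = 81/10, M_3 = 0.
On [0, 2], with g_0(x) = a_0 + b_0·x + c_0·x² + d_0·x³: c_0 = M_0/2 = 0, d_0 = (M_1 - M_0)/(6h_0) = -23/40, b_0 = Δ_0 - h_0(2M_0 + M_1)/6 = 19/5.

3.8000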